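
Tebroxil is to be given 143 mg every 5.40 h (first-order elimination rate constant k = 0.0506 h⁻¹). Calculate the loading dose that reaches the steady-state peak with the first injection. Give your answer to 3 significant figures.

598 mg

Accumulation ratio R = 1 / (1 − e^(−kτ)) = 1 / (1 − e^(−0.05060×5.40)) = 1 / (1 − 0.7609) = 4.183
Loading dose = maintenance dose × R = 143 × 4.183 ≈ 598 mg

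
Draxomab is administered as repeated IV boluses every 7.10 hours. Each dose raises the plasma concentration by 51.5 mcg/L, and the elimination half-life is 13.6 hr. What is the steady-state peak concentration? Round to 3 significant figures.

170 mcg/L

k = ln 2 / 13.6 = 0.05097 hr⁻¹
Fraction remaining after one interval: e^(−kτ) = e^(−0.05097 × 7.10) = 0.6964
R = 1 / (1 − 0.6964) = 3.294
Css,max = 51.5 × 3.294 ≈ 170 mcg/L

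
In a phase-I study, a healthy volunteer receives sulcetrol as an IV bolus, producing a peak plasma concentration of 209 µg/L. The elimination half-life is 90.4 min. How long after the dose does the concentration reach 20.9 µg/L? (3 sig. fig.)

300 minutes

k = ln 2 / 90.4 = 0.007668 min⁻¹
C(t) = C₀ e^(−kt)  ⇒  t = ln(C₀/C) / k
t = ln(209/20.9) / 0.007668 = 2.303 / 0.007668 ≈ 300 minutes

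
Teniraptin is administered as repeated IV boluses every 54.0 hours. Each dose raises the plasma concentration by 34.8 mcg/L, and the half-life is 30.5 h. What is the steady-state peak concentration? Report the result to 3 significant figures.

k = ln 2 / 30.5 = 0.02273 h⁻¹
Fraction remaining after one interval: e^(−kτ) = e^(−0.02273 × 54.0) = 0.2931
R = 1 / (1 − 0.2931) = 1.415
Css,max = 34.8 × 1.415 ≈ 49.2 mcg/L

49.2 mcg/L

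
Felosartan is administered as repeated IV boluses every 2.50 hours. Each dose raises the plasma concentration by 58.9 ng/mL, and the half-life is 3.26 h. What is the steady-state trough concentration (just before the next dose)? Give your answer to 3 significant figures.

k = ln 2 / 3.26 = 0.2126 h⁻¹
Fraction remaining after one interval: e^(−kτ) = e^(−0.2126 × 2.50) = 0.5877
R = 1 / (1 − 0.5877) = 2.425
Css,max = 58.9 × 2.425 = 142.9 ng/mL
Css,min = Css,max × e^(−kτ) = 142.9 × 0.5877 ≈ 84.0 ng/mL

84.0 ng/mL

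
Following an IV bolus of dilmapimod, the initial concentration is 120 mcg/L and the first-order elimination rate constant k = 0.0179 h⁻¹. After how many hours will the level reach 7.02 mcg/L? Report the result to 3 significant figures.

159 hours

C(t) = C₀ e^(−kt)  ⇒  t = ln(C₀/C) / k
t = ln(120/7.02) / 0.01790 = 2.839 / 0.01790 ≈ 159 hours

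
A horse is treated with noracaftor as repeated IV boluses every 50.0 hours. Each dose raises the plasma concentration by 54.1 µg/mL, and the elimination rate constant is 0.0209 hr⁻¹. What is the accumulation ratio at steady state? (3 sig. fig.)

Fraction remaining after one interval: e^(−kτ) = e^(−0.02090 × 50.0) = 0.3517
R = 1 / (1 − 0.3517) = 1 / 0.6483 ≈ 1.54

1.54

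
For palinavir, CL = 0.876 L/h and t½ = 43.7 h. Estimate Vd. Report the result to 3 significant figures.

k = ln 2 / t½ = ln 2 / 43.7 = 0.01586 h⁻¹
V = CL / k = 0.876 / 0.01586 ≈ 55.2 L

55.2 L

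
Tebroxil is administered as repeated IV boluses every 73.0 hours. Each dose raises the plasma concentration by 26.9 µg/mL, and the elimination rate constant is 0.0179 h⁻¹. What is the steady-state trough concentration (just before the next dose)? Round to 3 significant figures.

Fraction remaining after one interval: e^(−kτ) = e^(−0.01790 × 73.0) = 0.2707
R = 1 / (1 − 0.2707) = 1.371
Css,max = 26.9 × 1.371 = 36.89 µg/mL
Css,min = Css,max × e^(−kτ) = 36.89 × 0.2707 ≈ 9.99 µg/mL

9.99 µg/mL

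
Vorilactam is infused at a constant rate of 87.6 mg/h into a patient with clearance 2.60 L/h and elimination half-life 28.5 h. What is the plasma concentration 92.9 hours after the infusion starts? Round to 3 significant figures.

Css = rate / CL = 87.6 / 2.60 = 33.69 mg/L
k = ln 2 / 28.5 = 0.02432 h⁻¹
C(t) = Css (1 − e^(−kt)) = 33.69 × (1 − e^(−2.259)) = 33.69 × 0.8956 ≈ 30.2 mg/L

30.2 mg/L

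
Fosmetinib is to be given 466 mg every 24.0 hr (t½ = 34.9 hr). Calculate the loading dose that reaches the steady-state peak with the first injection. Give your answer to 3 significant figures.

k = ln 2 / 34.9 = 0.01986 hr⁻¹
Accumulation ratio R = 1 / (1 − e^(−kτ)) = 1 / (1 − e^(−0.01986×24.0)) = 1 / (1 − 0.6209) = 2.637
Loading dose = maintenance dose × R = 466 × 2.637 ≈ 1230 mg

1230 mg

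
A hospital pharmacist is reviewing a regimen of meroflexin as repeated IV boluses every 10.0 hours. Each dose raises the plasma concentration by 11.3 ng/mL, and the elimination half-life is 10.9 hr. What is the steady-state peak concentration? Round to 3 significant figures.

24.0 ng/mL

k = ln 2 / 10.9 = 0.06359 hr⁻¹
Fraction remaining after one interval: e^(−kτ) = e^(−0.06359 × 10.0) = 0.5295
R = 1 / (1 − 0.5295) = 2.125
Css,max = 11.3 × 2.125 ≈ 24.0 ng/mL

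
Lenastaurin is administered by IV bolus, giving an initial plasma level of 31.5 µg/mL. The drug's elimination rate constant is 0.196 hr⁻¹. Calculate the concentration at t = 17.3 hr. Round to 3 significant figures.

C(t) = C₀ e^(−kt) = 31.5 × e^(−0.1960 × 17.3) = 31.5 × e^(−3.391) = 31.5 × 0.03368 ≈ 1.06 µg/mL

1.06 µg/mL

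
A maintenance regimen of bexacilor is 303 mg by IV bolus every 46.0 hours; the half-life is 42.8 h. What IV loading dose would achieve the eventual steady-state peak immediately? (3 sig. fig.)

k = ln 2 / 42.8 = 0.01620 h⁻¹
Accumulation ratio R = 1 / (1 − e^(−kτ)) = 1 / (1 − e^(−0.01620×46.0)) = 1 / (1 − 0.4747) = 1.904
Loading dose = maintenance dose × R = 303 × 1.904 ≈ 577 mg

577 mg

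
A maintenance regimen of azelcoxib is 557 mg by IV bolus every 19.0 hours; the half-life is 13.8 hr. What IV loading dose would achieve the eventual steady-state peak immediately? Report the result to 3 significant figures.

k = ln 2 / 13.8 = 0.05023 hr⁻¹
Accumulation ratio R = 1 / (1 − e^(−kτ)) = 1 / (1 − e^(−0.05023×19.0)) = 1 / (1 − 0.3851) = 1.626
Loading dose = maintenance dose × R = 557 × 1.626 ≈ 906 mg

906 mg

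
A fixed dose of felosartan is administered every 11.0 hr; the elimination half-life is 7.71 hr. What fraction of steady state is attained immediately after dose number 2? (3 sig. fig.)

0.862

k = ln 2 / 7.71 = 0.08990 hr⁻¹
f_n = 1 − e^(−nkτ) = 1 − e^(−2 × 0.08990 × 11.0) = 1 − e^(−1.978) = 1 − 0.1384 ≈ 0.862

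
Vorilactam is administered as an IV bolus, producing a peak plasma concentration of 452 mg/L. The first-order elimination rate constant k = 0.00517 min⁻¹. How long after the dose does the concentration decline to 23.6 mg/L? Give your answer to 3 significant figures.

C(t) = C₀ e^(−kt)  ⇒  t = ln(C₀/C) / k
t = ln(452/23.6) / 0.005170 = 2.952 / 0.005170 ≈ 571 minutes

571 minutes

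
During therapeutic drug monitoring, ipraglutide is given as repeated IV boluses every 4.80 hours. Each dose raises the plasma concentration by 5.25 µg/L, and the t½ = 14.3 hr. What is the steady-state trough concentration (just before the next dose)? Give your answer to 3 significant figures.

k = ln 2 / 14.3 = 0.04847 hr⁻¹
Fraction remaining after one interval: e^(−kτ) = e^(−0.04847 × 4.80) = 0.7924
R = 1 / (1 − 0.7924) = 4.817
Css,max = 5.25 × 4.817 = 25.29 µg/L
Css,min = Css,max × e^(−kτ) = 25.29 × 0.7924 ≈ 20.0 µg/L

20.0 µg/L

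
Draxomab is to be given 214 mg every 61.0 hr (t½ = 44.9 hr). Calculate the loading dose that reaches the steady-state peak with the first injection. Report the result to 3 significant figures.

k = ln 2 / 44.9 = 0.01544 hr⁻¹
Accumulation ratio R = 1 / (1 − e^(−kτ)) = 1 / (1 − e^(−0.01544×61.0)) = 1 / (1 − 0.3900) = 1.639
Loading dose = maintenance dose × R = 214 × 1.639 ≈ 351 mg

351 mg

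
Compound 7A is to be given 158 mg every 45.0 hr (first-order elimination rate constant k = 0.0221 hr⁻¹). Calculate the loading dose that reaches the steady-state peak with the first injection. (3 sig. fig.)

Accumulation ratio R = 1 / (1 − e^(−kτ)) = 1 / (1 − e^(−0.02210×45.0)) = 1 / (1 − 0.3699) = 1.587
Loading dose = maintenance dose × R = 158 × 1.587 ≈ 251 mg

251 mg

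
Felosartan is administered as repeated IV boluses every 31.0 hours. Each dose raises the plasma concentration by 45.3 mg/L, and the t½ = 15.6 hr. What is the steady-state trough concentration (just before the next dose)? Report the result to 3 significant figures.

k = ln 2 / 15.6 = 0.04443 hr⁻¹
Fraction remaining after one interval: e^(−kτ) = e^(−0.04443 × 31.0) = 0.2522
R = 1 / (1 − 0.2522) = 1.337
Css,max = 45.3 × 1.337 = 60.58 mg/L
Css,min = Css,max × e^(−kτ) = 60.58 × 0.2522 ≈ 15.3 mg/L

15.3 mg/L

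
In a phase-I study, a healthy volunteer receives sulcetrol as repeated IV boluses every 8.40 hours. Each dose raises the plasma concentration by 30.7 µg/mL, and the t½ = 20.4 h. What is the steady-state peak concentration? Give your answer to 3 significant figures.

124 µg/mL

k = ln 2 / 20.4 = 0.03398 h⁻¹
Fraction remaining after one interval: e^(−kτ) = e^(−0.03398 × 8.40) = 0.7517
R = 1 / (1 − 0.7517) = 4.027
Css,max = 30.7 × 4.027 ≈ 124 µg/mL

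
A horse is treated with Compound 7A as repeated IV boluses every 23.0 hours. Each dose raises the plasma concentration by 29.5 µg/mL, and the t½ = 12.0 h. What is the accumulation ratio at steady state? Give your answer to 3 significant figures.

k = ln 2 / 12.0 = 0.05776 h⁻¹
Fraction remaining after one interval: e^(−kτ) = e^(−0.05776 × 23.0) = 0.2649
R = 1 / (1 − 0.2649) = 1 / 0.7351 ≈ 1.36

1.36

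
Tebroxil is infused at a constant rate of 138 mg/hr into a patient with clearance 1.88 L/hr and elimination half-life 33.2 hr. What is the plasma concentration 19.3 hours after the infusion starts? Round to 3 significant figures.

Css = rate / CL = 138 / 1.88 = 73.40 µg/mL
k = ln 2 / 33.2 = 0.02088 hr⁻¹
C(t) = Css (1 − e^(−kt)) = 73.40 × (1 − e^(−0.4029)) = 73.40 × 0.3317 ≈ 24.3 µg/mL

24.3 µg/mL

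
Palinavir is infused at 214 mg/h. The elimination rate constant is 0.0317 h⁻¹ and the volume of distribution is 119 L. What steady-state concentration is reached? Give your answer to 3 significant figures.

CL = k · V = 0.0317 × 119 = 3.772 L/h
Css = rate / CL = 214 / 3.772 ≈ 56.7 mg/L

56.7 mg/L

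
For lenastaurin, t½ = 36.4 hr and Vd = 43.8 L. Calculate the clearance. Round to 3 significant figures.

0.834 L/hr

k = ln 2 / t½ = ln 2 / 36.4 = 0.01904 hr⁻¹
CL = k · V = 0.01904 × 43.8 ≈ 0.834 L/hr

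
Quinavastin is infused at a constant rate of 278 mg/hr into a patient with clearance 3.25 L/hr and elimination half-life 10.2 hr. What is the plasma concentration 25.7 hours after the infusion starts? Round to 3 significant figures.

70.6 µg/mL

Css = rate / CL = 278 / 3.25 = 85.54 µg/mL
k = ln 2 / 10.2 = 0.06796 hr⁻¹
C(t) = Css (1 − e^(−kt)) = 85.54 × (1 − e^(−1.746)) = 85.54 × 0.8256 ≈ 70.6 µg/mL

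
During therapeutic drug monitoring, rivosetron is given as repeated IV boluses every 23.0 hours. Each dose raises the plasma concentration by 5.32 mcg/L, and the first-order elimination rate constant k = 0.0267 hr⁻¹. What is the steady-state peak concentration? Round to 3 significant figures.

11.6 mcg/L

Fraction remaining after one interval: e^(−kτ) = e^(−0.02670 × 23.0) = 0.5411
R = 1 / (1 − 0.5411) = 2.179
Css,max = 5.32 × 2.179 ≈ 11.6 mcg/L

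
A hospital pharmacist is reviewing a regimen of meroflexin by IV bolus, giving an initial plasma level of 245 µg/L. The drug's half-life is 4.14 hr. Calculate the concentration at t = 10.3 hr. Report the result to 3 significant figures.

43.7 µg/L

k = ln 2 / 4.14 = 0.1674 hr⁻¹
10.3 hr is 2.488 half-lives, so C = 245 × (1/2)^2.488 = 245 × 0.1783 ≈ 43.7 µg/L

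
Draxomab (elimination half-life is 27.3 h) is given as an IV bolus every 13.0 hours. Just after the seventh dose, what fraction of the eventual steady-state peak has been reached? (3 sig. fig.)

k = ln 2 / 27.3 = 0.02539 h⁻¹
f_n = 1 − e^(−nkτ) = 1 − e^(−7 × 0.02539 × 13.0) = 1 − e^(−2.310) = 1 − 0.09921 ≈ 0.901

0.901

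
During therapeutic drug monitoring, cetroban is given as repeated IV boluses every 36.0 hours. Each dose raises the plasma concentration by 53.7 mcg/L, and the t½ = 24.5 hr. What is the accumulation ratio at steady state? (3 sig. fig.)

k = ln 2 / 24.5 = 0.02829 hr⁻¹
Fraction remaining after one interval: e^(−kτ) = e^(−0.02829 × 36.0) = 0.3611
R = 1 / (1 − 0.3611) = 1 / 0.6389 ≈ 1.57

1.57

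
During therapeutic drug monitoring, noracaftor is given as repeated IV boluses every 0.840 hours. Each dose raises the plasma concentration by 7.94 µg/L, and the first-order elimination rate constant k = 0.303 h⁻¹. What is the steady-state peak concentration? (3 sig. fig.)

35.3 µg/L

Fraction remaining after one interval: e^(−kτ) = e^(−0.3030 × 0.840) = 0.7753
R = 1 / (1 − 0.7753) = 4.450
Css,max = 7.94 × 4.450 ≈ 35.3 µg/L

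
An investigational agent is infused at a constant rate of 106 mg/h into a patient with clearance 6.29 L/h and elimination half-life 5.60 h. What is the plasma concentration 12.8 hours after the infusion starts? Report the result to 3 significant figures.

Css = rate / CL = 106 / 6.29 = 16.85 mg/L
k = ln 2 / 5.60 = 0.1238 h⁻¹
C(t) = Css (1 − e^(−kt)) = 16.85 × (1 − e^(−1.584)) = 16.85 × 0.7949 ≈ 13.4 mg/L

13.4 mg/L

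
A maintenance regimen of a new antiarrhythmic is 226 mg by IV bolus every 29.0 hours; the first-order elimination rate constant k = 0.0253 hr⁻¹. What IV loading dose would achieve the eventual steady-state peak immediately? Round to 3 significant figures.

435 mg

Accumulation ratio R = 1 / (1 − e^(−kτ)) = 1 / (1 − e^(−0.02530×29.0)) = 1 / (1 − 0.4801) = 1.924
Loading dose = maintenance dose × R = 226 × 1.924 ≈ 435 mg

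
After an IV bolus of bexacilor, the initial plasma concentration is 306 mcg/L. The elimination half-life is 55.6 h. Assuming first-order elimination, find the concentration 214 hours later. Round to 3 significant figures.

k = ln 2 / 55.6 = 0.01247 h⁻¹
C(t) = C₀ e^(−kt) = 306 × e^(−0.01247 × 214) = 306 × e^(−2.668) = 306 × 0.06940 ≈ 21.2 mcg/L

21.2 mcg/L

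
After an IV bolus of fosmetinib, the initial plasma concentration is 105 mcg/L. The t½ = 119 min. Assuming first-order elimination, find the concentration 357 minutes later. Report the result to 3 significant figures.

k = ln 2 / 119 = 0.005825 min⁻¹
357 min is 3.000 half-lives, so C = 105 × (1/2)^3.000 = 105 × 0.1250 ≈ 13.1 mcg/L

13.1 mcg/L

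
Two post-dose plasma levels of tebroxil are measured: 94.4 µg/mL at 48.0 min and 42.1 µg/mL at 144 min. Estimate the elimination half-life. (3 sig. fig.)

k = ln(C₁/C₂) / (t₂ − t₁) = ln(94.4/42.1) / (144 − 48.0)
  = 0.8075 / 96.00 = 0.008411 min⁻¹
t½ = ln 2 / k = ln 2 / 0.008411 ≈ 82.4 minutes

82.4 minutes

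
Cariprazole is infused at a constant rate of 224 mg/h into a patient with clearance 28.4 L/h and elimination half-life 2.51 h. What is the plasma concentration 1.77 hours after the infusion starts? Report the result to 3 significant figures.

Css = rate / CL = 224 / 28.4 = 7.887 mg/L
k = ln 2 / 2.51 = 0.2762 h⁻¹
C(t) = Css (1 − e^(−kt)) = 7.887 × (1 − e^(−0.4888)) = 7.887 × 0.3866 ≈ 3.05 mg/L

3.05 mg/L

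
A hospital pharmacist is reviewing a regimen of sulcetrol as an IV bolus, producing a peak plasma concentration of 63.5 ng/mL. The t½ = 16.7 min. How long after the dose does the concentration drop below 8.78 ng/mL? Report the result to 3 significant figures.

k = ln 2 / 16.7 = 0.04151 min⁻¹
C(t) = C₀ e^(−kt)  ⇒  t = ln(C₀/C) / k
t = ln(63.5/8.78) / 0.04151 = 1.979 / 0.04151 ≈ 47.7 minutes

47.7 minutes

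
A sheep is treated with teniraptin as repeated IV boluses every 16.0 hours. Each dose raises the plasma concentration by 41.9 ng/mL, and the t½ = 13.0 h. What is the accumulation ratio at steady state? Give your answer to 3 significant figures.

1.74

k = ln 2 / 13.0 = 0.05332 h⁻¹
Fraction remaining after one interval: e^(−kτ) = e^(−0.05332 × 16.0) = 0.4261
R = 1 / (1 − 0.4261) = 1 / 0.5739 ≈ 1.74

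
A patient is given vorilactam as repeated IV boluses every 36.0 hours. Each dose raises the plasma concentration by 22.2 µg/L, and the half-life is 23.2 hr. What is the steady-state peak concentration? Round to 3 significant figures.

k = ln 2 / 23.2 = 0.02988 hr⁻¹
Fraction remaining after one interval: e^(−kτ) = e^(−0.02988 × 36.0) = 0.3411
R = 1 / (1 − 0.3411) = 1.518
Css,max = 22.2 × 1.518 ≈ 33.7 µg/L

33.7 µg/L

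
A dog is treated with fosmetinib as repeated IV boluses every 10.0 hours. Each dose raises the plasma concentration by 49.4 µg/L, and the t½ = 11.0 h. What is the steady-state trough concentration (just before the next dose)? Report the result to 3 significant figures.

56.3 µg/L

k = ln 2 / 11.0 = 0.06301 h⁻¹
Fraction remaining after one interval: e^(−kτ) = e^(−0.06301 × 10.0) = 0.5325
R = 1 / (1 − 0.5325) = 2.139
Css,max = 49.4 × 2.139 = 105.7 µg/L
Css,min = Css,max × e^(−kτ) = 105.7 × 0.5325 ≈ 56.3 µg/L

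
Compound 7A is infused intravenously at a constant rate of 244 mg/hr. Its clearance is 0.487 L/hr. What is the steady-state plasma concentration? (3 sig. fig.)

501 mg/L

Css = infusion rate / CL = 244 / 0.487 ≈ 501 mg/L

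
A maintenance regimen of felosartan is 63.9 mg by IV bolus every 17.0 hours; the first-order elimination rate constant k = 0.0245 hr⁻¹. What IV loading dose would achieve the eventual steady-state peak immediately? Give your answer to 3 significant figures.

Accumulation ratio R = 1 / (1 − e^(−kτ)) = 1 / (1 − e^(−0.02450×17.0)) = 1 / (1 − 0.6594) = 2.936
Loading dose = maintenance dose × R = 63.9 × 2.936 ≈ 188 mg

188 mg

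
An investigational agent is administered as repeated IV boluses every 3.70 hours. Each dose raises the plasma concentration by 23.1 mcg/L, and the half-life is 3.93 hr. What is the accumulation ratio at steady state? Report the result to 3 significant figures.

2.09

k = ln 2 / 3.93 = 0.1764 hr⁻¹
Fraction remaining after one interval: e^(−kτ) = e^(−0.1764 × 3.70) = 0.5207
R = 1 / (1 − 0.5207) = 1 / 0.4793 ≈ 2.09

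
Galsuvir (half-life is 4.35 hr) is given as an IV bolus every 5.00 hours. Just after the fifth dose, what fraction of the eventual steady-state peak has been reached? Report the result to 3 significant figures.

0.981

k = ln 2 / 4.35 = 0.1593 hr⁻¹
f_n = 1 − e^(−nkτ) = 1 − e^(−5 × 0.1593 × 5.00) = 1 − e^(−3.984) = 1 − 0.01862 ≈ 0.981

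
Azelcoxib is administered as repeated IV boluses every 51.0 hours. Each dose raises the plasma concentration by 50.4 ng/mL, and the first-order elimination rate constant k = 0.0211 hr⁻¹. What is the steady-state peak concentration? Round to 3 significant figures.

Fraction remaining after one interval: e^(−kτ) = e^(−0.02110 × 51.0) = 0.3409
R = 1 / (1 − 0.3409) = 1.517
Css,max = 50.4 × 1.517 ≈ 76.5 ng/mL

76.5 ng/mL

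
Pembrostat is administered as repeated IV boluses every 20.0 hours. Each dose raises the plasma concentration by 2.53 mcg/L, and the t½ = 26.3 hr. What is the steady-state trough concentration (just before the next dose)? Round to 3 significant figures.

3.65 mcg/L

k = ln 2 / 26.3 = 0.02636 hr⁻¹
Fraction remaining after one interval: e^(−kτ) = e^(−0.02636 × 20.0) = 0.5903
R = 1 / (1 − 0.5903) = 2.441
Css,max = 2.53 × 2.441 = 6.175 mcg/L
Css,min = Css,max × e^(−kτ) = 6.175 × 0.5903 ≈ 3.65 mcg/L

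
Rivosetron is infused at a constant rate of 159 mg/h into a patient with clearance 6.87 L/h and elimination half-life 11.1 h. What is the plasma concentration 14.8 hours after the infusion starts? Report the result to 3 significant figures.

14.0 µg/mL

Css = rate / CL = 159 / 6.87 = 23.14 µg/mL
k = ln 2 / 11.1 = 0.06245 h⁻¹
C(t) = Css (1 − e^(−kt)) = 23.14 × (1 − e^(−0.9242)) = 23.14 × 0.6031 ≈ 14.0 µg/mL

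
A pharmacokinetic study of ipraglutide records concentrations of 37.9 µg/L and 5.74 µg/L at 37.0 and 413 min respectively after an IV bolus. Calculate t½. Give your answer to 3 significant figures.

138 minutes

k = ln(C₁/C₂) / (t₂ − t₁) = ln(37.9/5.74) / (413 − 37.0)
  = 1.887 / 376.0 = 0.005020 min⁻¹
t½ = ln 2 / k = ln 2 / 0.005020 ≈ 138 minutes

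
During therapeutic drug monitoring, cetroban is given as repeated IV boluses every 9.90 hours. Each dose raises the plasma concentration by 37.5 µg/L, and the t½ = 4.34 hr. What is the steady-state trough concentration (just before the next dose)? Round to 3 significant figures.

9.71 µg/L

k = ln 2 / 4.34 = 0.1597 hr⁻¹
Fraction remaining after one interval: e^(−kτ) = e^(−0.1597 × 9.90) = 0.2057
R = 1 / (1 − 0.2057) = 1.259
Css,max = 37.5 × 1.259 = 47.21 µg/L
Css,min = Css,max × e^(−kτ) = 47.21 × 0.2057 ≈ 9.71 µg/L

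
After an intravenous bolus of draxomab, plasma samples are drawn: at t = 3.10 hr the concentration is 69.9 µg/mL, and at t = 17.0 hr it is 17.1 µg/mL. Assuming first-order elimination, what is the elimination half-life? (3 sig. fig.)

k = ln(C₁/C₂) / (t₂ − t₁) = ln(69.9/17.1) / (17.0 − 3.10)
  = 1.408 / 13.90 = 0.1013 hr⁻¹
t½ = ln 2 / k = ln 2 / 0.1013 ≈ 6.84 hours

6.84 hours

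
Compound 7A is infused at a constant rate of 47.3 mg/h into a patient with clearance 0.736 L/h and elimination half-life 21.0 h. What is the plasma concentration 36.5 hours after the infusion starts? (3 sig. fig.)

Css = rate / CL = 47.3 / 0.736 = 64.27 µg/mL
k = ln 2 / 21.0 = 0.03301 h⁻¹
C(t) = Css (1 − e^(−kt)) = 64.27 × (1 − e^(−1.205)) = 64.27 × 0.7002 ≈ 45.0 µg/mL

45.0 µg/mL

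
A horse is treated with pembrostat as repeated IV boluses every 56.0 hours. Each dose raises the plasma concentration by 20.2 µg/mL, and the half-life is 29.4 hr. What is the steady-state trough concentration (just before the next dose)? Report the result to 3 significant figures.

k = ln 2 / 29.4 = 0.02358 hr⁻¹
Fraction remaining after one interval: e^(−kτ) = e^(−0.02358 × 56.0) = 0.2671
R = 1 / (1 − 0.2671) = 1.364
Css,max = 20.2 × 1.364 = 27.56 µg/mL
Css,min = Css,max × e^(−kτ) = 27.56 × 0.2671 ≈ 7.36 µg/mL

7.36 µg/mL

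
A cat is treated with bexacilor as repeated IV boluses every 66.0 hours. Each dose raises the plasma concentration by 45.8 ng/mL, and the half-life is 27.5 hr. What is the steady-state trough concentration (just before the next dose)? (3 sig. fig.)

10.7 ng/mL

k = ln 2 / 27.5 = 0.02521 hr⁻¹
Fraction remaining after one interval: e^(−kτ) = e^(−0.02521 × 66.0) = 0.1895
R = 1 / (1 − 0.1895) = 1.234
Css,max = 45.8 × 1.234 = 56.51 ng/mL
Css,min = Css,max × e^(−kτ) = 56.51 × 0.1895 ≈ 10.7 ng/mL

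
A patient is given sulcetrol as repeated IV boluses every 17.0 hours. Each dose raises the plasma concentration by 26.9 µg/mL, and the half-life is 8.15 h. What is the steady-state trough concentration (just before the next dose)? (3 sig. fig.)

k = ln 2 / 8.15 = 0.08505 h⁻¹
Fraction remaining after one interval: e^(−kτ) = e^(−0.08505 × 17.0) = 0.2356
R = 1 / (1 − 0.2356) = 1.308
Css,max = 26.9 × 1.308 = 35.19 µg/mL
Css,min = Css,max × e^(−kτ) = 35.19 × 0.2356 ≈ 8.29 µg/mL

8.29 µg/mL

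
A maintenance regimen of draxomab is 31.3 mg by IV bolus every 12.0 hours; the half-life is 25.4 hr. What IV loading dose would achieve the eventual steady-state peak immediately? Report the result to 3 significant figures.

k = ln 2 / 25.4 = 0.02729 hr⁻¹
Accumulation ratio R = 1 / (1 − e^(−kτ)) = 1 / (1 − e^(−0.02729×12.0)) = 1 / (1 − 0.7207) = 3.581
Loading dose = maintenance dose × R = 31.3 × 3.581 ≈ 112 mg

112 mg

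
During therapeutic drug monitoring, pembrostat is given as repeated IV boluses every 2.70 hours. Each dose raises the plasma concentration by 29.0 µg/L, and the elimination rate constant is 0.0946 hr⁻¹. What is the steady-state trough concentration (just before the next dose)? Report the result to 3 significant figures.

99.7 µg/L

Fraction remaining after one interval: e^(−kτ) = e^(−0.09460 × 2.70) = 0.7746
R = 1 / (1 − 0.7746) = 4.436
Css,max = 29.0 × 4.436 = 128.7 µg/L
Css,min = Css,max × e^(−kτ) = 128.7 × 0.7746 ≈ 99.7 µg/L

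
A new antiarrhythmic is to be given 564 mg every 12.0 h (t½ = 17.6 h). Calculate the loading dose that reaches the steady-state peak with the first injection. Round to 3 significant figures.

1500 mg

k = ln 2 / 17.6 = 0.03938 h⁻¹
Accumulation ratio R = 1 / (1 − e^(−kτ)) = 1 / (1 − e^(−0.03938×12.0)) = 1 / (1 − 0.6234) = 2.655
Loading dose = maintenance dose × R = 564 × 2.655 ≈ 1500 mg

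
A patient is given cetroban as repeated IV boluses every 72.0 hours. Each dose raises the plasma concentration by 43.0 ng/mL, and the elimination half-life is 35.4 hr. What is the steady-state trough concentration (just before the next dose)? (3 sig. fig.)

k = ln 2 / 35.4 = 0.01958 hr⁻¹
Fraction remaining after one interval: e^(−kτ) = e^(−0.01958 × 72.0) = 0.2442
R = 1 / (1 − 0.2442) = 1.323
Css,max = 43.0 × 1.323 = 56.89 ng/mL
Css,min = Css,max × e^(−kτ) = 56.89 × 0.2442 ≈ 13.9 ng/mL

13.9 ng/mL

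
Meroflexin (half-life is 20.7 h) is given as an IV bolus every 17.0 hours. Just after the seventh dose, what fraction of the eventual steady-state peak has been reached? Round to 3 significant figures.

k = ln 2 / 20.7 = 0.03349 h⁻¹
f_n = 1 − e^(−nkτ) = 1 − e^(−7 × 0.03349 × 17.0) = 1 − e^(−3.985) = 1 − 0.01860 ≈ 0.981

0.981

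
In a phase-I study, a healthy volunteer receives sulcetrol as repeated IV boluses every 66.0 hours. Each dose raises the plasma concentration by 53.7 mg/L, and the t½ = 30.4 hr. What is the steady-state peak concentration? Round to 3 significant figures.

k = ln 2 / 30.4 = 0.02280 hr⁻¹
Fraction remaining after one interval: e^(−kτ) = e^(−0.02280 × 66.0) = 0.2220
R = 1 / (1 − 0.2220) = 1.285
Css,max = 53.7 × 1.285 ≈ 69.0 mg/L

69.0 mg/L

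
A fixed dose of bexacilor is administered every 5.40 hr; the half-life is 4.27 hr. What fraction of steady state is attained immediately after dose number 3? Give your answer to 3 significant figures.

k = ln 2 / 4.27 = 0.1623 hr⁻¹
f_n = 1 − e^(−nkτ) = 1 − e^(−3 × 0.1623 × 5.40) = 1 − e^(−2.630) = 1 − 0.07210 ≈ 0.928

0.928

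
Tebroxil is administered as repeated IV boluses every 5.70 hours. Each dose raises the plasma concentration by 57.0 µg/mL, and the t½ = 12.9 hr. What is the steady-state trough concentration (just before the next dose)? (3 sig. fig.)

159 µg/mL

k = ln 2 / 12.9 = 0.05373 hr⁻¹
Fraction remaining after one interval: e^(−kτ) = e^(−0.05373 × 5.70) = 0.7362
R = 1 / (1 − 0.7362) = 3.791
Css,max = 57.0 × 3.791 = 216.1 µg/mL
Css,min = Css,max × e^(−kτ) = 216.1 × 0.7362 ≈ 159 µg/mL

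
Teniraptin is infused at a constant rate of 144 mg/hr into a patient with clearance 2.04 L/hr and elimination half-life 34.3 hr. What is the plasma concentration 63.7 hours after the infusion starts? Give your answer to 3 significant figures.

51.1 µg/mL

Css = rate / CL = 144 / 2.04 = 70.59 µg/mL
k = ln 2 / 34.3 = 0.02021 hr⁻¹
C(t) = Css (1 − e^(−kt)) = 70.59 × (1 − e^(−1.287)) = 70.59 × 0.7240 ≈ 51.1 µg/mL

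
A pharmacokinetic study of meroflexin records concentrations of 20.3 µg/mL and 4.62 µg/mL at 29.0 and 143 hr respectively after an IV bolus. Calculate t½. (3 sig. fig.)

k = ln(C₁/C₂) / (t₂ − t₁) = ln(20.3/4.62) / (143 − 29.0)
  = 1.480 / 114.0 = 0.01298 hr⁻¹
t½ = ln 2 / k = ln 2 / 0.01298 ≈ 53.4 hours

53.4 hours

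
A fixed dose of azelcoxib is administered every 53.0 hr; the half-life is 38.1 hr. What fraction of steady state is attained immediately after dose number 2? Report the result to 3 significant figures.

k = ln 2 / 38.1 = 0.01819 hr⁻¹
f_n = 1 − e^(−nkτ) = 1 − e^(−2 × 0.01819 × 53.0) = 1 − e^(−1.928) = 1 − 0.1454 ≈ 0.855

0.855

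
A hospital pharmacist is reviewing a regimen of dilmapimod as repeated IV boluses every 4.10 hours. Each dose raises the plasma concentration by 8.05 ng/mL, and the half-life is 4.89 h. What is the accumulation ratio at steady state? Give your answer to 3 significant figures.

2.27

k = ln 2 / 4.89 = 0.1417 h⁻¹
Fraction remaining after one interval: e^(−kτ) = e^(−0.1417 × 4.10) = 0.5592
R = 1 / (1 − 0.5592) = 1 / 0.4408 ≈ 2.27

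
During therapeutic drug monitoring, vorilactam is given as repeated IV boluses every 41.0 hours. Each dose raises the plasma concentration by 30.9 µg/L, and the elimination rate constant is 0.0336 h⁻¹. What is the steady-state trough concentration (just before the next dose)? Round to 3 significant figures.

10.4 µg/L

Fraction remaining after one interval: e^(−kτ) = e^(−0.03360 × 41.0) = 0.2522
R = 1 / (1 − 0.2522) = 1.337
Css,max = 30.9 × 1.337 = 41.32 µg/L
Css,min = Css,max × e^(−kτ) = 41.32 × 0.2522 ≈ 10.4 µg/L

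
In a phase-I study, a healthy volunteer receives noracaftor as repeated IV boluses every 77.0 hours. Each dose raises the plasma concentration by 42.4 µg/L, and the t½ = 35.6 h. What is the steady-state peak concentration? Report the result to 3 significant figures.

k = ln 2 / 35.6 = 0.01947 h⁻¹
Fraction remaining after one interval: e^(−kτ) = e^(−0.01947 × 77.0) = 0.2233
R = 1 / (1 − 0.2233) = 1.288
Css,max = 42.4 × 1.288 ≈ 54.6 µg/L

54.6 µg/L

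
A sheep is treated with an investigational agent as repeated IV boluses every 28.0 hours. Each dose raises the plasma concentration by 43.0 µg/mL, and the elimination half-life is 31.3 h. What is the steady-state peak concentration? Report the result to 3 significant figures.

k = ln 2 / 31.3 = 0.02215 h⁻¹
Fraction remaining after one interval: e^(−kτ) = e^(−0.02215 × 28.0) = 0.5379
R = 1 / (1 − 0.5379) = 2.164
Css,max = 43.0 × 2.164 ≈ 93.1 µg/mL

93.1 µg/mL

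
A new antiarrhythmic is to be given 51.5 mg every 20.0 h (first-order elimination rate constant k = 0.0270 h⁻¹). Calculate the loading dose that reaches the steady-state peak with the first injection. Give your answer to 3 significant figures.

123 mg

Accumulation ratio R = 1 / (1 − e^(−kτ)) = 1 / (1 − e^(−0.02700×20.0)) = 1 / (1 − 0.5827) = 2.397
Loading dose = maintenance dose × R = 51.5 × 2.397 ≈ 123 mg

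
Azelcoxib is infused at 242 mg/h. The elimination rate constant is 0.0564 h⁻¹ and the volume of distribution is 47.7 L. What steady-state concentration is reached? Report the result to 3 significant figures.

CL = k · V = 0.0564 × 47.7 = 2.690 L/h
Css = rate / CL = 242 / 2.690 ≈ 90.0 mg/L

90.0 mg/L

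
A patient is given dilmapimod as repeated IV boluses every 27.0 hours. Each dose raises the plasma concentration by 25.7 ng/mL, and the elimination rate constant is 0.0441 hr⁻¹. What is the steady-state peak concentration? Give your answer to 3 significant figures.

Fraction remaining after one interval: e^(−kτ) = e^(−0.04410 × 27.0) = 0.3040
R = 1 / (1 − 0.3040) = 1.437
Css,max = 25.7 × 1.437 ≈ 36.9 ng/mL

36.9 ng/mL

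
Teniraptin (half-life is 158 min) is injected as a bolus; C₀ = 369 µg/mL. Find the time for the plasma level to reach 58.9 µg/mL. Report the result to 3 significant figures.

k = ln 2 / 158 = 0.004387 min⁻¹
C(t) = C₀ e^(−kt)  ⇒  t = ln(C₀/C) / k
t = ln(369/58.9) / 0.004387 = 1.835 / 0.004387 ≈ 418 minutes

418 minutes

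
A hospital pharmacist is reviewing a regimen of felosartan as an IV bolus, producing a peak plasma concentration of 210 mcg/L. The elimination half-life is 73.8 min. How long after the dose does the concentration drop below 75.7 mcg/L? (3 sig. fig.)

109 minutes

k = ln 2 / 73.8 = 0.009392 min⁻¹
C(t) = C₀ e^(−kt)  ⇒  t = ln(C₀/C) / k
t = ln(210/75.7) / 0.009392 = 1.020 / 0.009392 ≈ 109 minutes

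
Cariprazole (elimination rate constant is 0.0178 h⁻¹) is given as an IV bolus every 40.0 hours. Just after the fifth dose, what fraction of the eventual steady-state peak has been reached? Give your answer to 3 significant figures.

0.972

f_n = 1 − e^(−nkτ) = 1 − e^(−5 × 0.01780 × 40.0) = 1 − e^(−3.560) = 1 − 0.02844 ≈ 0.972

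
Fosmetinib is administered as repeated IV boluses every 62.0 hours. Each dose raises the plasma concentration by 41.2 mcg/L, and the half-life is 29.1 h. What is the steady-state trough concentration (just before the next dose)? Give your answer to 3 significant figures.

k = ln 2 / 29.1 = 0.02382 h⁻¹
Fraction remaining after one interval: e^(−kτ) = e^(−0.02382 × 62.0) = 0.2284
R = 1 / (1 − 0.2284) = 1.296
Css,max = 41.2 × 1.296 = 53.39 mcg/L
Css,min = Css,max × e^(−kτ) = 53.39 × 0.2284 ≈ 12.2 mcg/L

12.2 mcg/L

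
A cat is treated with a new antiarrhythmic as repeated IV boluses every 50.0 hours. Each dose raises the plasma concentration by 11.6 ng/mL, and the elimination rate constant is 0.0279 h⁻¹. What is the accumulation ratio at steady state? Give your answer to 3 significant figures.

Fraction remaining after one interval: e^(−kτ) = e^(−0.02790 × 50.0) = 0.2478
R = 1 / (1 − 0.2478) = 1 / 0.7522 ≈ 1.33

1.33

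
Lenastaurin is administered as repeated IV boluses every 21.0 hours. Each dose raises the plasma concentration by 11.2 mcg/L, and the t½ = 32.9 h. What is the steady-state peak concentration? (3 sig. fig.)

k = ln 2 / 32.9 = 0.02107 h⁻¹
Fraction remaining after one interval: e^(−kτ) = e^(−0.02107 × 21.0) = 0.6425
R = 1 / (1 − 0.6425) = 2.797
Css,max = 11.2 × 2.797 ≈ 31.3 mcg/L

31.3 mcg/L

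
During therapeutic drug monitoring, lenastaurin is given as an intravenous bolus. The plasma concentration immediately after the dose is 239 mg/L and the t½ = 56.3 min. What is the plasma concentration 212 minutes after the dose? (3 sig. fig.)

k = ln 2 / 56.3 = 0.01231 min⁻¹
C(t) = C₀ e^(−kt) = 239 × e^(−0.01231 × 212) = 239 × e^(−2.610) = 239 × 0.07353 ≈ 17.6 mg/L

17.6 mg/L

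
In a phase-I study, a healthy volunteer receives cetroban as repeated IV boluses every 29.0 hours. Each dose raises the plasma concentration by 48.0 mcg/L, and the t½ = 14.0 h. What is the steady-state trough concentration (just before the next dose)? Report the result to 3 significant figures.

15.0 mcg/L

k = ln 2 / 14.0 = 0.04951 h⁻¹
Fraction remaining after one interval: e^(−kτ) = e^(−0.04951 × 29.0) = 0.2379
R = 1 / (1 − 0.2379) = 1.312
Css,max = 48.0 × 1.312 = 62.99 mcg/L
Css,min = Css,max × e^(−kτ) = 62.99 × 0.2379 ≈ 15.0 mcg/L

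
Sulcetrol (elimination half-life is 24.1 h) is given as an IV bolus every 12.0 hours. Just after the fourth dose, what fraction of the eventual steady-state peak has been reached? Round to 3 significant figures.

k = ln 2 / 24.1 = 0.02876 h⁻¹
f_n = 1 − e^(−nkτ) = 1 − e^(−4 × 0.02876 × 12.0) = 1 − e^(−1.381) = 1 − 0.2514 ≈ 0.749

0.749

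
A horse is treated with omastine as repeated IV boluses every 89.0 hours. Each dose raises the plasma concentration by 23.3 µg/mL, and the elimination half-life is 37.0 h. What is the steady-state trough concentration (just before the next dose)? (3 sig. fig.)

5.42 µg/mL

k = ln 2 / 37.0 = 0.01873 h⁻¹
Fraction remaining after one interval: e^(−kτ) = e^(−0.01873 × 89.0) = 0.1888
R = 1 / (1 − 0.1888) = 1.233
Css,max = 23.3 × 1.233 = 28.72 µg/mL
Css,min = Css,max × e^(−kτ) = 28.72 × 0.1888 ≈ 5.42 µg/mL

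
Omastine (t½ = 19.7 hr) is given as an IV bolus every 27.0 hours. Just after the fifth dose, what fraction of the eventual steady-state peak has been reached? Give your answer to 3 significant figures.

0.991

k = ln 2 / 19.7 = 0.03519 hr⁻¹
f_n = 1 − e^(−nkτ) = 1 − e^(−5 × 0.03519 × 27.0) = 1 − e^(−4.750) = 1 − 0.008652 ≈ 0.991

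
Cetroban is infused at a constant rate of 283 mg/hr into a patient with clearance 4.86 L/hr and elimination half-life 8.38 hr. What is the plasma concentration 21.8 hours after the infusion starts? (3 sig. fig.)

48.6 mg/L

Css = rate / CL = 283 / 4.86 = 58.23 mg/L
k = ln 2 / 8.38 = 0.08271 hr⁻¹
C(t) = Css (1 − e^(−kt)) = 58.23 × (1 − e^(−1.803)) = 58.23 × 0.8352 ≈ 48.6 mg/L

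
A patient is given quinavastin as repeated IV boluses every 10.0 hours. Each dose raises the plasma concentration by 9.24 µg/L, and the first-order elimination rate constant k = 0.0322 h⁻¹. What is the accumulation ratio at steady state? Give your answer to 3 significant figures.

3.63

Fraction remaining after one interval: e^(−kτ) = e^(−0.03220 × 10.0) = 0.7247
R = 1 / (1 − 0.7247) = 1 / 0.2753 ≈ 3.63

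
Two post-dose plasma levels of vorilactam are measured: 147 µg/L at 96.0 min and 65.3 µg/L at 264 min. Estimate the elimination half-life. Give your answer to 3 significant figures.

k = ln(C₁/C₂) / (t₂ − t₁) = ln(147/65.3) / (264 − 96.0)
  = 0.8114 / 168.0 = 0.004830 min⁻¹
t½ = ln 2 / k = ln 2 / 0.004830 ≈ 144 minutes

144 minutes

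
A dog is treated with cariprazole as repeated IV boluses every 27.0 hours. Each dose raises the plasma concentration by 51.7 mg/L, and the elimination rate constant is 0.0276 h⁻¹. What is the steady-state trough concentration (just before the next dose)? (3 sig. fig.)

46.7 mg/L

Fraction remaining after one interval: e^(−kτ) = e^(−0.02760 × 27.0) = 0.4746
R = 1 / (1 − 0.4746) = 1.903
Css,max = 51.7 × 1.903 = 98.41 mg/L
Css,min = Css,max × e^(−kτ) = 98.41 × 0.4746 ≈ 46.7 mg/L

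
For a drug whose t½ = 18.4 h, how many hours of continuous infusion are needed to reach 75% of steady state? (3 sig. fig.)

36.8 hours

k = ln 2 / 18.4 = 0.03767 h⁻¹
f = 1 − e^(−kt)  ⇒  t = −ln(1 − f) / k
t = −ln(1 − 0.75) / 0.03767 = 1.386 / 0.03767 ≈ 36.8 hours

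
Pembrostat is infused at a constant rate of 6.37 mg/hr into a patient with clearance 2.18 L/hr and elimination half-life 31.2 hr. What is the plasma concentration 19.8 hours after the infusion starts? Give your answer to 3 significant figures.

Css = rate / CL = 6.37 / 2.18 = 2.922 µg/mL
k = ln 2 / 31.2 = 0.02222 hr⁻¹
C(t) = Css (1 − e^(−kt)) = 2.922 × (1 − e^(−0.4399)) = 2.922 × 0.3559 ≈ 1.04 µg/mL

1.04 µg/mL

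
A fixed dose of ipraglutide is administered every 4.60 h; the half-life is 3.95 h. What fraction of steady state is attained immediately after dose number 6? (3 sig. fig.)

0.992

k = ln 2 / 3.95 = 0.1755 h⁻¹
f_n = 1 − e^(−nkτ) = 1 − e^(−6 × 0.1755 × 4.60) = 1 − e^(−4.843) = 1 − 0.007881 ≈ 0.992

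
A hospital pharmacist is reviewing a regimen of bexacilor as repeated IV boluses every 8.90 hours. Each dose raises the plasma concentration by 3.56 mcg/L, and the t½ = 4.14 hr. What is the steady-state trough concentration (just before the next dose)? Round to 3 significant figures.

1.04 mcg/L

k = ln 2 / 4.14 = 0.1674 hr⁻¹
Fraction remaining after one interval: e^(−kτ) = e^(−0.1674 × 8.90) = 0.2254
R = 1 / (1 − 0.2254) = 1.291
Css,max = 3.56 × 1.291 = 4.596 mcg/L
Css,min = Css,max × e^(−kτ) = 4.596 × 0.2254 ≈ 1.04 mcg/L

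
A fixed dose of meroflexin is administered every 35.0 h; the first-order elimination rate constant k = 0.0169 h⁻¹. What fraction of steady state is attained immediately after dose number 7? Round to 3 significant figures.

0.984

f_n = 1 − e^(−nkτ) = 1 − e^(−7 × 0.01690 × 35.0) = 1 − e^(−4.140) = 1 − 0.01591 ≈ 0.984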